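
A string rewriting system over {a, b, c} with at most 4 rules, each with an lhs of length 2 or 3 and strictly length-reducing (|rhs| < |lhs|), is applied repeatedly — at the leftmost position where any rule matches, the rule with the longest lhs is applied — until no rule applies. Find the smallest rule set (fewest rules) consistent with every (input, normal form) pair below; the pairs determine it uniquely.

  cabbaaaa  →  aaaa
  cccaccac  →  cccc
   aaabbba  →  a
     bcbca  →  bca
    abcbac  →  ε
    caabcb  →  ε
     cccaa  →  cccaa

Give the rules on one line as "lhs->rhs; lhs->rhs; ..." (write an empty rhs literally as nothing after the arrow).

  | cabbaaaa => cbaaaa => aaaa
  | cccaccac => ccccac => cccc
  | aaabbba => aabba => aba => a
  | bcbca => bca

ab->; ac->; cb->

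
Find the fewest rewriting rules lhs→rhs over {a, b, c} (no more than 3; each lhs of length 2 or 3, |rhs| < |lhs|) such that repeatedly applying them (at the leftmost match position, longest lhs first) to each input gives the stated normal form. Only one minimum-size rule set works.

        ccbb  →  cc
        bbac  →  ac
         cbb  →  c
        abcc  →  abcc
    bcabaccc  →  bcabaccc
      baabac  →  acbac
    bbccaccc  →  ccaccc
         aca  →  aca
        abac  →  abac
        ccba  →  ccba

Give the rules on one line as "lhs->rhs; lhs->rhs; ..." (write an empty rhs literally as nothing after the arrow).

  | ccbb => cc
  | bbac => ac
  | cbb => c
  | abcc

baa->ac; bb->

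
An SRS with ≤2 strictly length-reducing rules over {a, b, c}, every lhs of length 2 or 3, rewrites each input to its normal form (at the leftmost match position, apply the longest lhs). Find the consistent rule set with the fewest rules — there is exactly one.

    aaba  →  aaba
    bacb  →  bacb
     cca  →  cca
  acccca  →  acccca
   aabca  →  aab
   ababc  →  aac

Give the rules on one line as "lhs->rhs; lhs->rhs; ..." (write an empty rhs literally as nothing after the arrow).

  | aaba
  | bacb
  | cca
  | acccca

bab->a; bca->b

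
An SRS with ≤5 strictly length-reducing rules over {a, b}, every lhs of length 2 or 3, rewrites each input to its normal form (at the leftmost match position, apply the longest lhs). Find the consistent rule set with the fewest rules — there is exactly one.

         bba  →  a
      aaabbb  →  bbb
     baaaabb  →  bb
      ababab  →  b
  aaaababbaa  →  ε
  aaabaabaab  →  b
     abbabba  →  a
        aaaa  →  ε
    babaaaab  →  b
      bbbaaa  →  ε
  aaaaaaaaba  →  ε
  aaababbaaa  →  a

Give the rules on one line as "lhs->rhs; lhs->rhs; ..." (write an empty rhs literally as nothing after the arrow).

  | bba => a
  | aaabbb => abbb => bbb
  | baaaabb => aaabb => abb => bb
  | ababab => babab => bab => b

aa->; ab->b; ba->; bba->a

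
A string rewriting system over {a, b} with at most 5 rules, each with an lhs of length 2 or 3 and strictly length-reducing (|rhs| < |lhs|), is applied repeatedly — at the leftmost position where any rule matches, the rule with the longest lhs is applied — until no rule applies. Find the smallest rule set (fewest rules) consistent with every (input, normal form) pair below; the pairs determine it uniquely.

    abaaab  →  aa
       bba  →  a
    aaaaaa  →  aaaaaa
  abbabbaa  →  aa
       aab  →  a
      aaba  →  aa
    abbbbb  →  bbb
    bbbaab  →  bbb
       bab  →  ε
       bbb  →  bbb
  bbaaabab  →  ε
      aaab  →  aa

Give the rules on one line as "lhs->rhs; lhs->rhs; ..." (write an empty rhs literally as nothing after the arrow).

  | abaaab => aaab => aa
  | bba => ba => a
  | aaaaaa
  | abbabbaa => abbaa => aa

ab->; abb->; ba->a; baa->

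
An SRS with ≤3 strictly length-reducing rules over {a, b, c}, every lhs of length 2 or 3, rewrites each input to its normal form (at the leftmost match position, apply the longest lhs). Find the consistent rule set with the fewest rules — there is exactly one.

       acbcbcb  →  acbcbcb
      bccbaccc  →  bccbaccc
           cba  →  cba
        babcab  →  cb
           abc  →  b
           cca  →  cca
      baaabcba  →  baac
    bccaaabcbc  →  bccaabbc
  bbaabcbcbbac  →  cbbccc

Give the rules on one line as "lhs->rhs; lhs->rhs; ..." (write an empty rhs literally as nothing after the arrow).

abc->b; bba->c

  | acbcbcb
  | bccbaccc
  | cba
  | babcab => bbab => cb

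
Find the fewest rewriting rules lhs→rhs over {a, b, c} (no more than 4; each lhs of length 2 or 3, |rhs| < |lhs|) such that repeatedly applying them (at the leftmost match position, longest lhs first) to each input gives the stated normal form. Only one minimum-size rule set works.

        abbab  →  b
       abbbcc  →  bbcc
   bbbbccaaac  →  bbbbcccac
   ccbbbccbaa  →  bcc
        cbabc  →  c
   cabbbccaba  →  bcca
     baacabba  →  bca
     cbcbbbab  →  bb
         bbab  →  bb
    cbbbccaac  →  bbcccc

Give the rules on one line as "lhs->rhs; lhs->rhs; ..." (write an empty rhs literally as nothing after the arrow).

aa->c; ab->; cb->

  | abbab => bab => b
  | abbbcc => bbcc
  | bbbbccaaac => bbbbcccac
  | ccbbbccbaa => cbbccbaa => bccbaa => bcaa => bcc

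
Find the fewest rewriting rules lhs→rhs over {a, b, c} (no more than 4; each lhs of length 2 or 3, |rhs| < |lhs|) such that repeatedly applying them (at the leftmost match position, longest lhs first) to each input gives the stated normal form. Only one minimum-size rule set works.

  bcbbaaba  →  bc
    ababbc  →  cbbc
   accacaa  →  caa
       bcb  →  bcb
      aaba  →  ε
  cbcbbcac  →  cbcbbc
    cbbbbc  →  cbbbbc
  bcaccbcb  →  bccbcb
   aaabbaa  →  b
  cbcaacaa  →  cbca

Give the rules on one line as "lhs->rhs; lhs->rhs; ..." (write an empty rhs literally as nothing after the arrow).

  | bcbbaaba => bcbaba => bcba => bc
  | ababbc => cbbc
  | accacaa => cacaa => caa
  | bcb

aac->b; aba->c; ac->; ba->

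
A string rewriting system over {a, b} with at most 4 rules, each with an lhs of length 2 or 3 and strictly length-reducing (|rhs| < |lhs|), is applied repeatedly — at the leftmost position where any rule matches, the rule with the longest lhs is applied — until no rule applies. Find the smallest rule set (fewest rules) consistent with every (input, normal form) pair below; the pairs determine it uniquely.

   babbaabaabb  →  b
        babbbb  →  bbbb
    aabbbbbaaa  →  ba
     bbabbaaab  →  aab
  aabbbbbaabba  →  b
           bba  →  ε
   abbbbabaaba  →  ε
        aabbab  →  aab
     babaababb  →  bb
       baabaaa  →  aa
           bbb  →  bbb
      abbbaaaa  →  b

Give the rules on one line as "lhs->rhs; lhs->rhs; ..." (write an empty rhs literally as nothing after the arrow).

  | babbaabaabb => bbaabaabb => abaabb => abbb => b
  | babbbb => bbbb
  | aabbbbbaaa => abbbaaa => baaa => ba
  | bbabbaaab => bbaaab => aab

abb->; baa->b; bab->b; bba->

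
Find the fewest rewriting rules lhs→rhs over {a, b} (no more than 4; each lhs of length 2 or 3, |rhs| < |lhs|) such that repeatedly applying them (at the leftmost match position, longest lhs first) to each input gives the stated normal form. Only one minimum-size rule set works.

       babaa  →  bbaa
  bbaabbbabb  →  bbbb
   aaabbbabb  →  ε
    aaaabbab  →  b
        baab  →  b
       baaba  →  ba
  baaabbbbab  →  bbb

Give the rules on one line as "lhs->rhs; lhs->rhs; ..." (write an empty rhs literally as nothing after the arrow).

aab->; ab->b; abb->

  | babaa => bbaa
  | bbaabbbabb => bbbbabb => bbbb
  | aaabbbabb => abbabb => abb => ε
  | aaaabbab => aabab => ab => b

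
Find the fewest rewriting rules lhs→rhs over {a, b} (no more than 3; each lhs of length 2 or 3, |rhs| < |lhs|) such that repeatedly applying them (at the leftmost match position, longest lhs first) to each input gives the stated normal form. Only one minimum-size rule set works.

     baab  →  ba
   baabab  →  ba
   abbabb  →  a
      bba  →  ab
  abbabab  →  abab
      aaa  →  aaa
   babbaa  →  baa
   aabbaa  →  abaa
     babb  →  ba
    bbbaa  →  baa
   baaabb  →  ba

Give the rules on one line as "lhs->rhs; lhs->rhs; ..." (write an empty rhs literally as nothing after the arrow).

aab->a; bb->; bba->ab

  | baab => ba
  | baabab => baab => ba
  | abbabb => aabbb => abb => a
  | bba => ab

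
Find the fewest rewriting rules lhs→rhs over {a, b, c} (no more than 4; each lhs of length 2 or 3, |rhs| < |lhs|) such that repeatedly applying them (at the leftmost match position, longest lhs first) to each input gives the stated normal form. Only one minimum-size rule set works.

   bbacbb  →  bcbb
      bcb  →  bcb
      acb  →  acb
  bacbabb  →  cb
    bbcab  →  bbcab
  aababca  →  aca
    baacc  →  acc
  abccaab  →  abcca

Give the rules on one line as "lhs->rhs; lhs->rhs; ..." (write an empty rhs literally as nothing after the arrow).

  | bbacbb => bcbb
  | bcb
  | acb
  | bacbabb => cbabb => cb

aab->a; ba->; bab->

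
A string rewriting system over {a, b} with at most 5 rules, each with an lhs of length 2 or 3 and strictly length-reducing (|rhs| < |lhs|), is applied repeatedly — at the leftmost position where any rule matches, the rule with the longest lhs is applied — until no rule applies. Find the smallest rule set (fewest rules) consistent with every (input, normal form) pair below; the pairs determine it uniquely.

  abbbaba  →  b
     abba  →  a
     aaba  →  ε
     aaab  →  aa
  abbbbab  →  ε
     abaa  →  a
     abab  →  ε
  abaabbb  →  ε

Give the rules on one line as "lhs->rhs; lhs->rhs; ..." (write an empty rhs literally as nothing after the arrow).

  | abbbaba => bbaba => aba => b
  | abba => ba => a
  | aaba => ab => ε
  | aaab => aa

ab->; aba->b; ba->a; bb->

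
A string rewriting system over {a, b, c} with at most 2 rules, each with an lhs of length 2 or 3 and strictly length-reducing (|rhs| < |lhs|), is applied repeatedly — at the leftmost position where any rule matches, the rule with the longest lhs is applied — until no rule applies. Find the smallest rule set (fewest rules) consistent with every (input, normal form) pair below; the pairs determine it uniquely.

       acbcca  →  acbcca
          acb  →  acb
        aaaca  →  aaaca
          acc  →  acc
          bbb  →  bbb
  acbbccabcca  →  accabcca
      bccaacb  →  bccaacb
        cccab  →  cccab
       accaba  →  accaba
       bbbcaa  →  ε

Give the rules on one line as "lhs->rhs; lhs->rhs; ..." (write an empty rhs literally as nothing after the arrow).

  | acbcca
  | acb
  | aaaca
  | acc

baa->; bbc->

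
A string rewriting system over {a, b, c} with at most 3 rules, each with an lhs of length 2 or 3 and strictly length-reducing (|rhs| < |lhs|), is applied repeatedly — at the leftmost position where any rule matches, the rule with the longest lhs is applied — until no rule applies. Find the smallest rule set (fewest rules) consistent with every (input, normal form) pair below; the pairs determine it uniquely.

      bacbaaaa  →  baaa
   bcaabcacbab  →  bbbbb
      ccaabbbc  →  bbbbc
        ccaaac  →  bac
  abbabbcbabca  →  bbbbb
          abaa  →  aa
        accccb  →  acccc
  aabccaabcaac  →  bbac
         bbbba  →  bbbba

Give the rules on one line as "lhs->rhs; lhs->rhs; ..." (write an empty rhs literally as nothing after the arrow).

ab->; ca->b; cb->c

  | bacbaaaa => bacaaaa => babaaa => baaa
  | bcaabcacbab => bbabcacbab => bbcacbab => bbbcbab => bbbcab => bbbbb
  | ccaabbbc => cbabbbc => cabbbc => bbbbc
  | ccaaac => cbaac => caac => bac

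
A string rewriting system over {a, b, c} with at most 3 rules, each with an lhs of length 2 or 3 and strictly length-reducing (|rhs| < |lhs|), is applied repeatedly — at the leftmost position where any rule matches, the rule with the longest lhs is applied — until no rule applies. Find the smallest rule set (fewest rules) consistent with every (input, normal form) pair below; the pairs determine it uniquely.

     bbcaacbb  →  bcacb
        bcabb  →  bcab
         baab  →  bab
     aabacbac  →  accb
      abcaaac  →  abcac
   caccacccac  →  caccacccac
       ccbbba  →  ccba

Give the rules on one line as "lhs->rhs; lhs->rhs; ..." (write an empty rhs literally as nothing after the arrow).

  | bbcaacbb => bcaacbb => bcacbb => bcacb
  | bcabb => bcab
  | baab => bab
  | aabacbac => abacbac => acbbac => acbac => accb

aa->a; bac->cb; bb->b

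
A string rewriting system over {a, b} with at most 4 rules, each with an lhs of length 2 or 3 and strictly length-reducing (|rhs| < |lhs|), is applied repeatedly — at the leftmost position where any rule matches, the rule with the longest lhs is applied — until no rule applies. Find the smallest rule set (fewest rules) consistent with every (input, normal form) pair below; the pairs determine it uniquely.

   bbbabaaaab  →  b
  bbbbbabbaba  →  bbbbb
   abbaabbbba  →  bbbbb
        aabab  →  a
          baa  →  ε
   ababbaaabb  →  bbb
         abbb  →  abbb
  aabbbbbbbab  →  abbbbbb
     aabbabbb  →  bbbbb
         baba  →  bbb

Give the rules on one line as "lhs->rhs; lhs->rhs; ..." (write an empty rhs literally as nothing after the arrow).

  | bbbabaaaab => bbbaaaab => bbaaab => baab => b
  | bbbbbabbaba => bbbbbbaba => bbbbbba => bbbbb
  | abbaabbbba => ababbbba => bbbbbba => bbbbb
  | aabab => aab => a

aab->a; aba->bb; baa->; bba->b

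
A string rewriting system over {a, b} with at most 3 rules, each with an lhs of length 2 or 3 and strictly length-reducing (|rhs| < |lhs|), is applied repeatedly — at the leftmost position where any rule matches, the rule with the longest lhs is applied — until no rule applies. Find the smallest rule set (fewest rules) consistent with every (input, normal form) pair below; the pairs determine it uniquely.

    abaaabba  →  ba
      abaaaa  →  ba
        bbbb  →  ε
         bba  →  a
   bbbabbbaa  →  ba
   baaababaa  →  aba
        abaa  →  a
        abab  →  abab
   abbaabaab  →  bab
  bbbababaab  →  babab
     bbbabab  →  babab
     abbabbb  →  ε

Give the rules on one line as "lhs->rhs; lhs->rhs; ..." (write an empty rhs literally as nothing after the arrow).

  | abaaabba => abbabba => aabba => bbba => ba
  | abaaaa => abbaa => aaa => ba
  | bbbb => bb => ε
  | bba => a

aa->b; bb->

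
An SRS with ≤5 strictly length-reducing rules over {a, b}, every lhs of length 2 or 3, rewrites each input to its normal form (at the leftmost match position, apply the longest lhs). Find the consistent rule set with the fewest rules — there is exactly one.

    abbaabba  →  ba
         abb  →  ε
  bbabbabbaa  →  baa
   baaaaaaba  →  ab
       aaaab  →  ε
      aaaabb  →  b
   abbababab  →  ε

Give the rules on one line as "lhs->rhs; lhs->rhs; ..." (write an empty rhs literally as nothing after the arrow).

aaa->bb; abb->bb; bb->; bba->ab

  | abbaabba => bbaabba => ababba => abbba => bbba => ba
  | abb => bb => ε
  | bbabbabbaa => abbbabbaa => bbbabbaa => babbaa => bbbaa => baa
  | baaaaaaba => bbbaaaba => baaaba => bbbba => bba => ab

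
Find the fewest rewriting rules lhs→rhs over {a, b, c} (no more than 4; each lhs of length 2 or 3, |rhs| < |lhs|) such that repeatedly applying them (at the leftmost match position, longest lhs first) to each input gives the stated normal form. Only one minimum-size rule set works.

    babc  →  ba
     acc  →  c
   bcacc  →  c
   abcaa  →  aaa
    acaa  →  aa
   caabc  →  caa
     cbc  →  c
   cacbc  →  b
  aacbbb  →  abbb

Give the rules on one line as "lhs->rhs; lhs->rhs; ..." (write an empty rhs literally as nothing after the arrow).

ac->; bc->; cac->b

  | babc => ba
  | acc => c
  | bcacc => acc => c
  | abcaa => aaa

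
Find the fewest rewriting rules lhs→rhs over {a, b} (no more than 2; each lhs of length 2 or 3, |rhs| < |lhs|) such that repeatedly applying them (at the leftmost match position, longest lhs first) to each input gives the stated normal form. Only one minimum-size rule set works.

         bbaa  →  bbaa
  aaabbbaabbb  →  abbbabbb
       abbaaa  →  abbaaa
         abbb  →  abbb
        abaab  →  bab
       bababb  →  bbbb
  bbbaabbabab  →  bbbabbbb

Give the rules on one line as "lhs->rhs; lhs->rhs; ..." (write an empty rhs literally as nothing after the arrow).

  | bbaa
  | aaabbbaabbb => aabbbaabbb => abbbaabbb => abbbabbb
  | abbaaa
  | abbb

aab->ab; aba->b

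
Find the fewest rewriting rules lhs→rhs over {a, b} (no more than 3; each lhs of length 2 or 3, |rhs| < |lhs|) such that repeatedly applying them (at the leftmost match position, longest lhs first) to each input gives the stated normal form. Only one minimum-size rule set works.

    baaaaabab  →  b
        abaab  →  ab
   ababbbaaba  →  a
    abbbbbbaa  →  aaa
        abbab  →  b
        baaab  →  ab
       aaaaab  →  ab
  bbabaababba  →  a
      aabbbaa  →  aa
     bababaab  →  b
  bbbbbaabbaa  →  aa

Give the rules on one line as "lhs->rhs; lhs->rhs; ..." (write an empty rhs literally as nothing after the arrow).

  | baaaaabab => aaaaabab => aaabab => abab => aab => b
  | abaab => aaab => ab
  | ababbbaaba => aabbbaaba => bbbaaba => bbaaba => baaba => aaba => ba => a
  | abbbbbbaa => abbbbbaa => abbbbaa => abbbaa => abbaa => abaa => aaa

aab->b; ba->a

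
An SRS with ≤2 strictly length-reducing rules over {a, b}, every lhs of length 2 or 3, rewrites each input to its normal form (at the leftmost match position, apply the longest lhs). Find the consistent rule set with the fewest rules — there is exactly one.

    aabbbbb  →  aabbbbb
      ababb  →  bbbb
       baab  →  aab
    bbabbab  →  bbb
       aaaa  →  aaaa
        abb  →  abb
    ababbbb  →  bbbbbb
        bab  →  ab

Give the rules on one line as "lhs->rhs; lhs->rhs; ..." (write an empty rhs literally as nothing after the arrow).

  | aabbbbb
  | ababb => bbbb
  | baab => aab
  | bbabbab => babbab => abbab => abab => bbb

aba->bb; ba->a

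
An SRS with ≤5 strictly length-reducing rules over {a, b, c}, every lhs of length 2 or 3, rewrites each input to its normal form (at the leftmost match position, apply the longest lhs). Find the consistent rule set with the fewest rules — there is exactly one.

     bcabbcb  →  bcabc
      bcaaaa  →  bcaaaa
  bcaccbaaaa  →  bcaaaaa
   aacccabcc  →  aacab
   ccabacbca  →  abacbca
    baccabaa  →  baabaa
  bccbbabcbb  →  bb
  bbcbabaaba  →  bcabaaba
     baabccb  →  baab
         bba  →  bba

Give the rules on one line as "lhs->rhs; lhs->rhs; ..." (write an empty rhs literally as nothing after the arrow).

  | bcabbcb => bcabc
  | bcaaaa
  | bcaccbaaaa => bcaaaaa
  | aacccabcc => aacabcc => aacab

bab->c; bcb->c; cc->; ccb->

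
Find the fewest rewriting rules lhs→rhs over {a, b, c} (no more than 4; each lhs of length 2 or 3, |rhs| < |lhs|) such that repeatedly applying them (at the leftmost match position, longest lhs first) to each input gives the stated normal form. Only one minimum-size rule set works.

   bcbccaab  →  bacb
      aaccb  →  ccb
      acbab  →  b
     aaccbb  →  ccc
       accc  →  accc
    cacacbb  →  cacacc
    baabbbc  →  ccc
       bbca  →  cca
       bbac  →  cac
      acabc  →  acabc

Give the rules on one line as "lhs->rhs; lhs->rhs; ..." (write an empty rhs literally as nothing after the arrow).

  | bcbccaab => bacaab => bacb
  | aaccb => ccb
  | acbab => aab => b
  | aaccbb => ccbb => ccc

aa->; bb->c; cba->a; cbc->a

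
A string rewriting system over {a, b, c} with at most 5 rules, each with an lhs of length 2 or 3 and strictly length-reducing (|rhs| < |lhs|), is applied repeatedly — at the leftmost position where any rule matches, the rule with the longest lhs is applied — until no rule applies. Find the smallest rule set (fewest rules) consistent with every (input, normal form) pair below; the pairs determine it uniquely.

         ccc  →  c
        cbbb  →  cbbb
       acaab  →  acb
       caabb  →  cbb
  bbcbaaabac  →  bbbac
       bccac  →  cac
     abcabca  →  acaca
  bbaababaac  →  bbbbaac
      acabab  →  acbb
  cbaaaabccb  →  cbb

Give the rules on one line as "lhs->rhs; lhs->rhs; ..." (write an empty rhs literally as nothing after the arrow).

ab->b; abc->ac; bc->; cc->

  | ccc => c
  | cbbb
  | acaab => acab => acb
  | caabb => cabb => cbb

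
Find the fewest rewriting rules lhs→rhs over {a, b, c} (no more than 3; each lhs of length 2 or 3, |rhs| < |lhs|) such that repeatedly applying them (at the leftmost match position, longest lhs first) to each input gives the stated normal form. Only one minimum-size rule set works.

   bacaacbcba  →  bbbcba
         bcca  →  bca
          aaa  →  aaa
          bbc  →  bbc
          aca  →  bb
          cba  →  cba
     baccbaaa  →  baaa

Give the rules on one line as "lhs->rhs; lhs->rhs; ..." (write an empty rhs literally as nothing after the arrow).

  | bacaacbcba => bbbacbcba => bbbcba
  | bcca => bca
  | aaa
  | bbc

aca->bb; acb->; cc->c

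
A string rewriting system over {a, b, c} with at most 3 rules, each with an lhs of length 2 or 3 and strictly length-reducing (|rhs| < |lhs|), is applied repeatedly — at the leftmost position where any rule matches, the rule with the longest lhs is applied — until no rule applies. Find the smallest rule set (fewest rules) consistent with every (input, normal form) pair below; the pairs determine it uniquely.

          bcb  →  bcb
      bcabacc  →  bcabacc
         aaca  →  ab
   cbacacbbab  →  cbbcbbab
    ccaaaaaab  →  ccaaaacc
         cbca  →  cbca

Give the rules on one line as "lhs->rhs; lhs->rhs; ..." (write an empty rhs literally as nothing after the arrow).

aab->cc; aca->b

  | bcb
  | bcabacc
  | aaca => ab
  | cbacacbbab => cbbcbbab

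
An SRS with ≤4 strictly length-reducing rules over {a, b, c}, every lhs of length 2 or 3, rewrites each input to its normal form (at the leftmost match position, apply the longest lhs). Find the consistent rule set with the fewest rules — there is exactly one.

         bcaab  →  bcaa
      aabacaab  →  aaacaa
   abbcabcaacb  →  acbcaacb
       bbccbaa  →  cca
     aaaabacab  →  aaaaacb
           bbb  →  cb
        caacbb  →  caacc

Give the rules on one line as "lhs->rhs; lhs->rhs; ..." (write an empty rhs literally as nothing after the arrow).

ab->a; bb->c; cab->cb; cba->

  | bcaab => bcaa
  | aabacaab => aaacaab => aaacaa
  | abbcabcaacb => abcabcaacb => acabcaacb => acbcaacb
  | bbccbaa => cccbaa => cca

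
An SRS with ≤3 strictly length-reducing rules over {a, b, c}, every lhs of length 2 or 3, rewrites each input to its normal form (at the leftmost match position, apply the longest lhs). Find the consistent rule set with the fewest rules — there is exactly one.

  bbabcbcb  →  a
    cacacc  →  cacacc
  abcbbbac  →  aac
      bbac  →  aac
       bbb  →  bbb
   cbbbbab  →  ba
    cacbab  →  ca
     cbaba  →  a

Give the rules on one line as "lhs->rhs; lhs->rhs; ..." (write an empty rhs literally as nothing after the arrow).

ab->; bba->aa; cb->

  | bbabcbcb => aabcbcb => acbcb => acb => a
  | cacacc
  | abcbbbac => cbbbac => bbac => aac
  | bbac => aac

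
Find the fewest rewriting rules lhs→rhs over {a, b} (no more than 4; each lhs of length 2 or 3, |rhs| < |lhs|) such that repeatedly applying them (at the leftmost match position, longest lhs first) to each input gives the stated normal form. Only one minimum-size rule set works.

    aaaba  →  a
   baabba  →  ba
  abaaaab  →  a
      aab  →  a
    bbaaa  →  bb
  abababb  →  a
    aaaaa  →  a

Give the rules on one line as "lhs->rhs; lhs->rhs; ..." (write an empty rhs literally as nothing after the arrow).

aa->a; ab->a; bba->bb

  | aaaba => aaba => aba => aa => a
  | baabba => babba => baba => baa => ba
  | abaaaab => aaaaab => aaaab => aaab => aab => ab => a
  | aab => ab => a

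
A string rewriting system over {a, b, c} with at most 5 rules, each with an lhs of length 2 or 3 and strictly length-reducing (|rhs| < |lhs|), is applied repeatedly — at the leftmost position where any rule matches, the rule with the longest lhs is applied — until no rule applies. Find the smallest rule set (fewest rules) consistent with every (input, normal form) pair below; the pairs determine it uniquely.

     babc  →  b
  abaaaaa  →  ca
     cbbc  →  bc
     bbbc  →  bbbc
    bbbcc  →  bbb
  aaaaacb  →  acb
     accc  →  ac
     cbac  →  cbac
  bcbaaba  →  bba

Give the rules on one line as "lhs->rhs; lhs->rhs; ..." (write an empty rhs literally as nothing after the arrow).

aa->; ab->c; cbb->b; cc->

  | babc => bcc => b
  | abaaaaa => caaaaa => caaa => ca
  | cbbc => bc
  | bbbc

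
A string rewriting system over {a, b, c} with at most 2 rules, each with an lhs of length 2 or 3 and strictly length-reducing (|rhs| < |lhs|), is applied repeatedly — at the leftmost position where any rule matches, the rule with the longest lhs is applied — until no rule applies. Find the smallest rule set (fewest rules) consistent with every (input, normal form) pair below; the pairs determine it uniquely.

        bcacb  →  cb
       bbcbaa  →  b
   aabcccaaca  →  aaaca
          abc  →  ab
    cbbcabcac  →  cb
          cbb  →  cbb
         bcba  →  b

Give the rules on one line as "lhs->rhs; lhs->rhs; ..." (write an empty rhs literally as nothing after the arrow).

ba->; bc->b

  | bcacb => bacb => cb
  | bbcbaa => bbbaa => bba => b
  | aabcccaaca => aabccaaca => aabcaaca => aabaaca => aaaca
  | abc => ab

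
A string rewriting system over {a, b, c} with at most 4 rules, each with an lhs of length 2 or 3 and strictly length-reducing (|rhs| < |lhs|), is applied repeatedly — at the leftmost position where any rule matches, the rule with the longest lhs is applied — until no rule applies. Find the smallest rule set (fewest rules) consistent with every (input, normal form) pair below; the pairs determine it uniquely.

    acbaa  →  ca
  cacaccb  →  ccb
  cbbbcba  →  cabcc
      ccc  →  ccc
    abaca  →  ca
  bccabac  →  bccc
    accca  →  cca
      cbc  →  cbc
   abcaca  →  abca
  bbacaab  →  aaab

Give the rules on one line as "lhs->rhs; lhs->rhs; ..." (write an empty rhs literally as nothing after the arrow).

  | acbaa => baa => ca
  | cacaccb => caccb => ccb
  | cbbbcba => cabcba => cabcc
  | ccc

ac->; ba->c; bb->a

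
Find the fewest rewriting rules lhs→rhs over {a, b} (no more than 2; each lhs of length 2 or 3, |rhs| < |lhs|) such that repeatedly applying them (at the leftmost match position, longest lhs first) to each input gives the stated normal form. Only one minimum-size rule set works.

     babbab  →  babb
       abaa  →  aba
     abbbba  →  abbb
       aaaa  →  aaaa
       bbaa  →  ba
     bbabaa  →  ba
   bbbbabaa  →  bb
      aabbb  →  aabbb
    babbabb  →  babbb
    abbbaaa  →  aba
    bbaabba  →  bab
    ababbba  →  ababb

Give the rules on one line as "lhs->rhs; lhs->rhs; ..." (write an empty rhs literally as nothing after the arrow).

  | babbab => babb
  | abaa => aba
  | abbbba => abbb
  | aaaa

baa->ba; bba->b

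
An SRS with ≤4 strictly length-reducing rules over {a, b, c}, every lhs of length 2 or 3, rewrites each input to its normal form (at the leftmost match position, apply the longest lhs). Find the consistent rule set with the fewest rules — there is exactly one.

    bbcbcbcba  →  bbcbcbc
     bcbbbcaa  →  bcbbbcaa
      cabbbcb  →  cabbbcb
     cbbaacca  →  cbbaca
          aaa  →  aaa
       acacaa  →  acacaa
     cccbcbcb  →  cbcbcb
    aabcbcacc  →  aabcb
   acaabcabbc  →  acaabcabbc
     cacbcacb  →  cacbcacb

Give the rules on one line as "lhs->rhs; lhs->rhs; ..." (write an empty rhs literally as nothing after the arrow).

  | bbcbcbcba => bbcbcbc
  | bcbbbcaa
  | cabbbcb
  | cbbaacca => cbbaca

acc->c; cba->c; cc->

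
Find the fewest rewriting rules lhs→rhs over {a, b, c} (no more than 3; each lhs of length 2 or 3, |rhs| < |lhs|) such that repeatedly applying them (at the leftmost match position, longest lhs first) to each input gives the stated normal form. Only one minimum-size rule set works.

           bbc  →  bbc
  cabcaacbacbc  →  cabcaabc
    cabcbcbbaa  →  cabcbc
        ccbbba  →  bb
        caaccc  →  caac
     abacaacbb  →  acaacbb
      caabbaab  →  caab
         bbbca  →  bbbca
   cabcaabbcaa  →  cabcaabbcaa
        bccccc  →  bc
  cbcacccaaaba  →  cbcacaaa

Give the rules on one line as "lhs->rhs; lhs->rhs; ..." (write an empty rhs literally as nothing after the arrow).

ba->; cc->

  | bbc
  | cabcaacbacbc => cabcaaccbc => cabcaabc
  | cabcbcbbaa => cabcbcba => cabcbc
  | ccbbba => bbba => bb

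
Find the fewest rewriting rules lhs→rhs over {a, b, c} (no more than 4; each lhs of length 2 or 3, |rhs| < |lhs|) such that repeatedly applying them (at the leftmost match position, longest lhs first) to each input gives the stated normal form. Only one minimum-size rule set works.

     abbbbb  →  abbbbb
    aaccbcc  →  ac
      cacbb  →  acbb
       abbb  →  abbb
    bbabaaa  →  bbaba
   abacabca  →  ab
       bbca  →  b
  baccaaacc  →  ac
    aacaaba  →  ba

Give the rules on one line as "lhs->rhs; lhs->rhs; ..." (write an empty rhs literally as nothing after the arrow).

aa->; bc->a; ca->a

  | abbbbb
  | aaccbcc => ccbcc => ccac => cac => ac
  | cacbb => acbb
  | abbb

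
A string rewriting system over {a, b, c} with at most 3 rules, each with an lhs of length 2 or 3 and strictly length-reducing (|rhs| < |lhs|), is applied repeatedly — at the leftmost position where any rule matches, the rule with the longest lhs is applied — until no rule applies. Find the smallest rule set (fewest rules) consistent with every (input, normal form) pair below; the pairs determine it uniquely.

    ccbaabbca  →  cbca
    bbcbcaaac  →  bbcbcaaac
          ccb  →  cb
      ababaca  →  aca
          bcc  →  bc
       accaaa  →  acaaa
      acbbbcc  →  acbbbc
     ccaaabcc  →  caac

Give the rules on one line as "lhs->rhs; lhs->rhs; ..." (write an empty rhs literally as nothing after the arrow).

ab->; cc->c

  | ccbaabbca => cbaabbca => cbabca => cbca
  | bbcbcaaac
  | ccb => cb
  | ababaca => abaca => aca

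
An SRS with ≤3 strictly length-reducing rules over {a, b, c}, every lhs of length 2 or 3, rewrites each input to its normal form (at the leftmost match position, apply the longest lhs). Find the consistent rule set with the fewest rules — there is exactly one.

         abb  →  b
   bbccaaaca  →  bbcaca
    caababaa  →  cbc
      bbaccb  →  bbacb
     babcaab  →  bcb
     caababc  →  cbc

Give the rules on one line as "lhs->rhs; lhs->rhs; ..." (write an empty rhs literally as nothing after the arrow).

aa->c; ab->; cc->c

  | abb => b
  | bbccaaaca => bbcaaaca => bbccaca => bbcaca
  | caababaa => ccbabaa => cbabaa => cbaa => cbc
  | bbaccb => bbacb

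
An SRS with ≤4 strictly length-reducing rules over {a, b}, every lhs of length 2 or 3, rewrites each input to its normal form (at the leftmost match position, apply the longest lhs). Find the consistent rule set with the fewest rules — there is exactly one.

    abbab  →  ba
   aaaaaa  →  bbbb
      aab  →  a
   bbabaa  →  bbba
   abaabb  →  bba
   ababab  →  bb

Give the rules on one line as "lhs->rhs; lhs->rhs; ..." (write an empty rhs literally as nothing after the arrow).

aaa->bb; ab->; aba->b; abb->ba

  | abbab => baab => ba
  | aaaaaa => bbaaa => bbbb
  | aab => a
  | bbabaa => bbba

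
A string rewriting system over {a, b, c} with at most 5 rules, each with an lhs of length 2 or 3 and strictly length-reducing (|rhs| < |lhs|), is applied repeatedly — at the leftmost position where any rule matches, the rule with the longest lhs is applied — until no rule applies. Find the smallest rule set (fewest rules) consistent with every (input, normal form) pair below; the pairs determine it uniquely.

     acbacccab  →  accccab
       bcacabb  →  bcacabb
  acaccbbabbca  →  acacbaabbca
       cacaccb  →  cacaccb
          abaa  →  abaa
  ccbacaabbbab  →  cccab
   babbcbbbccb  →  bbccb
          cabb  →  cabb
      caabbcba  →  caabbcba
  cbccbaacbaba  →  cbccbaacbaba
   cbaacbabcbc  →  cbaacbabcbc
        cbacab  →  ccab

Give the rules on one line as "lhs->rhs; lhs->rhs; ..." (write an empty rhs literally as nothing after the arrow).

aaa->; bac->c; bbb->a; cbb->ba

  | acbacccab => accccab
  | bcacabb
  | acaccbbabbca => acacbaabbca
  | cacaccb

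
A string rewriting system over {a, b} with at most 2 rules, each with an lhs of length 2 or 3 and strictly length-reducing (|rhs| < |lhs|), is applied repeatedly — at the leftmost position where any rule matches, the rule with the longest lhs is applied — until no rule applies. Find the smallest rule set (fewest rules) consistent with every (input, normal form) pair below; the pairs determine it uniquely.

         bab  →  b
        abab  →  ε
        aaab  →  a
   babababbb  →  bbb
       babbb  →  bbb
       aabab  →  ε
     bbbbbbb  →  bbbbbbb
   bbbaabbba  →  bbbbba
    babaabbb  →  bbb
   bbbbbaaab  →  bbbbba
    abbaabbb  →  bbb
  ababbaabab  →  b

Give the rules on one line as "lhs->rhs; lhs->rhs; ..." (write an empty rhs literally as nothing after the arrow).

aab->; ab->

  | bab => b
  | abab => ab => ε
  | aaab => a
  | babababbb => bababbb => babbb => bbb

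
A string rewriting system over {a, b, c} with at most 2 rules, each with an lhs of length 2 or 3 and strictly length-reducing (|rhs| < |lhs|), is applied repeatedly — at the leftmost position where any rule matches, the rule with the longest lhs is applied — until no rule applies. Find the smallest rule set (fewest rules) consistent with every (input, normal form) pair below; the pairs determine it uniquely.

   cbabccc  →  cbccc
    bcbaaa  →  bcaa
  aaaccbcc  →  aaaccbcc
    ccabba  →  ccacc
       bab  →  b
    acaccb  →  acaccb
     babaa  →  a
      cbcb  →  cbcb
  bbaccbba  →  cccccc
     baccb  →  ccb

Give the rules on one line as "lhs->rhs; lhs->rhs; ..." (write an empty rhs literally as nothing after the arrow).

ba->; bba->cc

  | cbabccc => cbccc
  | bcbaaa => bcaa
  | aaaccbcc
  | ccabba => ccacc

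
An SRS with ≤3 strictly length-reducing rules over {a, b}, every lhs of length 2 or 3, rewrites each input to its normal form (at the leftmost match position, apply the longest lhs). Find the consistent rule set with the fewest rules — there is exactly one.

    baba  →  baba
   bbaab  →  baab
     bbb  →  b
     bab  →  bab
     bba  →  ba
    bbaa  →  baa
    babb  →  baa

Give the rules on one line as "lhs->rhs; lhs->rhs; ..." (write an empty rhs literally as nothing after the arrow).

  | baba
  | bbaab => baab
  | bbb => bb => b
  | bab

abb->aa; bb->b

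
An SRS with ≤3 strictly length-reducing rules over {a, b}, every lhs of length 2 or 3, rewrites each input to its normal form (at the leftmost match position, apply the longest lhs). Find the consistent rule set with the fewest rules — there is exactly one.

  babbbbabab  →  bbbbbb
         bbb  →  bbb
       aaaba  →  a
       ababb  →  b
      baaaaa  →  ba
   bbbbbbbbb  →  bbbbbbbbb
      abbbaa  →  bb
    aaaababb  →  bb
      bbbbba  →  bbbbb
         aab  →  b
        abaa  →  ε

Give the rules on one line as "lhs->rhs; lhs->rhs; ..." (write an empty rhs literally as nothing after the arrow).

  | babbbbabab => bbbbabab => bbbbbab => bbbbbb
  | bbb
  | aaaba => aba => a
  | ababb => abb => b

aa->; ab->; bba->bb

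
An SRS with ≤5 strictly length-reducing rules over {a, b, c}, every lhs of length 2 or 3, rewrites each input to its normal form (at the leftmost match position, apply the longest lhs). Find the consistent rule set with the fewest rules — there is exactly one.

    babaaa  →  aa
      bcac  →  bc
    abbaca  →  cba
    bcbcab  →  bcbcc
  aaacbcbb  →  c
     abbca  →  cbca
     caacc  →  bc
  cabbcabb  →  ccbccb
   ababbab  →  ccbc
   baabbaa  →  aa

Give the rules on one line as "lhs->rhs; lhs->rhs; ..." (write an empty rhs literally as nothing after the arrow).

ab->c; ac->; bb->; caa->ba

  | babaaa => bcaaa => bbaa => aa
  | bcac => bc
  | abbaca => cbaca => cba
  | bcbcab => bcbcc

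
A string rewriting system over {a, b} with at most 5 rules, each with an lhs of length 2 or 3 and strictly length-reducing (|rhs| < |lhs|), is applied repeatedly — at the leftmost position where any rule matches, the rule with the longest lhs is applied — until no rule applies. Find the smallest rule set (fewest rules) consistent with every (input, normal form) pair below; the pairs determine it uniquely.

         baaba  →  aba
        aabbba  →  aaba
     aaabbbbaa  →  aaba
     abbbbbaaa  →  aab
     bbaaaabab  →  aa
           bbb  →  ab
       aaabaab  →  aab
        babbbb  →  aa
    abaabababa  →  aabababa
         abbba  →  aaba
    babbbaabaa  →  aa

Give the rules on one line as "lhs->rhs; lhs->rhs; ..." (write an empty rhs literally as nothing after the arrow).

  | baaba => bbba => aba
  | aabbba => aaaba => aaba
  | aaabbbbaa => aabbbbaa => aaabbaa => aabbaa => aaaba => aaba
  | abbbbbaaa => aabbbaaa => aaabaaa => aabaaa => aabba => aaab => aab

aaa->aa; baa->bb; bb->a; bba->ab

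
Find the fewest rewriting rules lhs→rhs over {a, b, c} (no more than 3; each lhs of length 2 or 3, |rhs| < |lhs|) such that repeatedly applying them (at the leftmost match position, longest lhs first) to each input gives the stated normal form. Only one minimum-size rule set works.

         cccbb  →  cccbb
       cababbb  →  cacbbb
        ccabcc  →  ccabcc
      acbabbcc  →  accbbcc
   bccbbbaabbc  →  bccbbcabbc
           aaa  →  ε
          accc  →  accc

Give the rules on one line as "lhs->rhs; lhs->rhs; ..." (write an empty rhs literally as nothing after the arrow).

aaa->; ba->c

  | cccbb
  | cababbb => cacbbb
  | ccabcc
  | acbabbcc => accbbcc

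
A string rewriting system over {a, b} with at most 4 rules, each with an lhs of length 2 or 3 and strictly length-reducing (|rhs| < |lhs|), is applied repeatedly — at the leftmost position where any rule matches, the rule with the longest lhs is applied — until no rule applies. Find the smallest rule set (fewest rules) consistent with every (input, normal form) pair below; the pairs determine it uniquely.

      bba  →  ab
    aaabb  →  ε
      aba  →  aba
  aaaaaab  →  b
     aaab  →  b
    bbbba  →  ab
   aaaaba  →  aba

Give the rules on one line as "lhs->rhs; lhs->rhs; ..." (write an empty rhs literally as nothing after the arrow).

aaa->; bb->; bba->ab

  | bba => ab
  | aaabb => bb => ε
  | aba
  | aaaaaab => aaab => b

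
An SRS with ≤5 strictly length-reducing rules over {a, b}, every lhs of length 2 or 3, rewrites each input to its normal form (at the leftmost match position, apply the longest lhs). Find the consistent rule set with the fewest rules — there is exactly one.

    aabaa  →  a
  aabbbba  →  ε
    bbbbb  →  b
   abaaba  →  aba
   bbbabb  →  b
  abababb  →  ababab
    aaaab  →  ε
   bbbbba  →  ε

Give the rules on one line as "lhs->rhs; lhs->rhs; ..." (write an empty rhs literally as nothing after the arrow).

  | aabaa => aa => a
  | aabbbba => bbba => bba => ε
  | bbbbb => bbbb => bbb => bb => b
  | abaaba => aba

aa->a; aab->; bb->b; bba->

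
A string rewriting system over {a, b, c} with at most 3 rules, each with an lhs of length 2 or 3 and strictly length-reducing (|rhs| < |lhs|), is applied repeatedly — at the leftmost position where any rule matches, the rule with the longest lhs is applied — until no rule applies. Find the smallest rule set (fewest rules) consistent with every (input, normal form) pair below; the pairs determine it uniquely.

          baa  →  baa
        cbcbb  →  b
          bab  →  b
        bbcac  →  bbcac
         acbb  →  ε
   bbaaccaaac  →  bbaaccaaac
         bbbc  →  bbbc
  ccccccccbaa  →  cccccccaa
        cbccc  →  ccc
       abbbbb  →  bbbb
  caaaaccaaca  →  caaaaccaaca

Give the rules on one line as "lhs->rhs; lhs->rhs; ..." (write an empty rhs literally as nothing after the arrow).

  | baa
  | cbcbb => cbb => b
  | bab => b
  | bbcac

ab->; cb->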